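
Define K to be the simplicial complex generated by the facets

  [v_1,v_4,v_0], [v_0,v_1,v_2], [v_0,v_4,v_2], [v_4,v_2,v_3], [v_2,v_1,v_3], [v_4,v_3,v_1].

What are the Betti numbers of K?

We work with the vertex ordering v_0 < v_1 < v_2 < v_3 < v_4. The simplices of K, each written with vertices in increasing order, are:

  0-simplices (5): [v_0], [v_1], [v_2], [v_3], [v_4]
  1-simplices (9): [v_0,v_1], [v_0,v_2], [v_0,v_4], [v_1,v_2], [v_1,v_3], [v_1,v_4], [v_2,v_3], [v_2,v_4], [v_3,v_4]
  2-simplices (6): [v_0,v_1,v_2], [v_0,v_1,v_4], [v_0,v_2,v_4], [v_1,v_2,v_3], [v_1,v_3,v_4], [v_2,v_3,v_4]

Hence C_0 ≅ Z^5, C_1 ≅ Z^9, C_2 ≅ Z^6.

Boundary ∂_1: C_1 → C_0 sends each edge [p,q] (with p < q) to q − p.
The resulting 5×9 matrix has rank 4, and its Smith normal form has invariant factors (1,1,1,1).

The boundary map ∂_2: C_2 → C_1 maps a triangle to the signed sum of its edges. For instance
  ∂[v_0,v_1,v_2] = [v_1,v_2] − [v_0,v_2] + [v_0,v_1],
  ∂[v_2,v_3,v_4] = [v_3,v_4] − [v_2,v_4] + [v_2,v_3].
The resulting 9×6 matrix has rank 5, and its Smith normal form has invariant factors (1,1,1,1,1).

Computing H_k = (kernel of ∂_k) / (image of ∂_{k+1}):

  H_0: rank C_0 − rank ∂_1 = 5 − 4 = 1, and the invariant factors of ∂_1 are all 1, so H_0 = Z.
  H_1: rank ker ∂_1 − rank ∂_2 = (9 − 4) − 5 = 0, and the invariant factors of ∂_2 are all 1, so H_1 = 0.
  H_2: rank ker ∂_2 − rank ∂_3 = (6 − 5) − 0 = 1, and there is no ∂_3, so H_2 = Z.

(K is a triangulation of the 2-sphere S^2.)

Hence the Betti numbers are b_0 = 1, b_1 = 0, b_2 = 1.

b_0 = 1, b_1 = 0, b_2 = 1.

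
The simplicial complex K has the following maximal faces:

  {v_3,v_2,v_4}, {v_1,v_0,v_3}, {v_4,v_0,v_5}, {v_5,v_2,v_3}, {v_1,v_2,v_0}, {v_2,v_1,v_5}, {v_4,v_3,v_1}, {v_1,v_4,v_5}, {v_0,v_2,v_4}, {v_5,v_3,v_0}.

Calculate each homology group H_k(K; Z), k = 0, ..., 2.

H_0 ≅ Z,  H_1 ≅ Z_2,  H_2 = 0.

Take the total order v_0 < v_1 < v_2 < v_3 < v_4 < v_5 on the vertex set. Then K (dimension 2) consists of the simplices:

  0-simplices (6): [v_0], [v_1], [v_2], [v_3], [v_4], [v_5]
  1-simplices (15): (15 of them)
  2-simplices (10): [v_0,v_1,v_2], [v_0,v_1,v_3], [v_0,v_2,v_4], [v_0,v_3,v_5], [v_0,v_4,v_5], [v_1,v_2,v_5], [v_1,v_3,v_4], [v_1,v_4,v_5], [v_2,v_3,v_4], [v_2,v_3,v_5]

so the chain groups are C_0 ≅ Z^6, C_1 ≅ Z^15, C_2 ≅ Z^10.

∂_1: C_1 → C_0 is given by ∂[p,q] = [q] − [p]. For instance
  ∂[v_4,v_5] = [v_5] − [v_4].
As a 6×15 matrix over Z this has rank 5, with invariant factors (1,1,1,1,1).

∂_2: C_2 → C_1 sends each 2-simplex [p,q,r] to [q,r] − [p,r] + [p,q]. For instance
  ∂[v_0,v_1,v_2] = [v_1,v_2] − [v_0,v_2] + [v_0,v_1],
  ∂[v_0,v_4,v_5] = [v_4,v_5] − [v_0,v_5] + [v_0,v_4].
The resulting 15×10 matrix has rank 10, and its Smith normal form has invariant factors (1,1,1,1,1,1,1,1,1,2).

Reading off H_k = ker ∂_k / im ∂_{k+1}:

  H_0: rank C_0 − rank ∂_1 = 6 − 5 = 1, and the invariant factors of ∂_1 are all 1, so H_0 = Z.
  H_1: rank ker ∂_1 − rank ∂_2 = (15 − 5) − 10 = 0, and ∂_2 has invariant factor 2 > 1, so H_1 = Z_2.
  H_2: rank ker ∂_2 − rank ∂_3 = (10 − 10) − 0 = 0, and there is no ∂_3, so H_2 = 0.

As a check, the Euler characteristic is 6 − 15 + 10 = 1, which agrees with 1 − 0 + 0 = 1.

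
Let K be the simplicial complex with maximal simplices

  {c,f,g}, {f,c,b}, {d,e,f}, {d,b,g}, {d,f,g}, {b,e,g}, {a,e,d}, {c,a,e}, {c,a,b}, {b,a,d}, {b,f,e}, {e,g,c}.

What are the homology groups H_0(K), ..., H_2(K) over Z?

Fix the vertex order a < b < c < d < e < f < g and write every simplex with vertices in increasing order. Then dim K = 2 and the simplices of K are:

  0-simplices (7): a, b, c, d, e, f, g
  1-simplices (18): ab, ac, ad, ae, bc, bd, be, bf, bg, ce, cf, cg, de, df, dg, ef, eg, fg
  2-simplices (12): abc, abd, ace, ade, bcf, bdg, bef, beg, ceg, cfg, def, dfg

so the chain groups are C_0 ≅ Z^7, C_1 ≅ Z^18, C_2 ≅ Z^12.

The boundary map ∂_1: C_1 → C_0 maps an edge to its endpoints' difference, ∂[p,q] = q − p. For instance
  ∂bd = d − b.
As a 7×18 matrix over Z this has rank 6, with invariant factors (1,1,1,1,1,1).

The boundary map ∂_2: C_2 → C_1 sends each 2-simplex [p,q,r] to [q,r] − [p,r] + [p,q]. For instance
  ∂bdg = dg − bg + bd,
  ∂ceg = eg − cg + ce.
The 18×12 boundary matrix has rank 12 and Smith normal form diag(1,1,1,1,1,1,1,1,1,1,1,2).

Now H_k = ker ∂_k / im ∂_{k+1}, so:

  H_0: rank C_0 − rank ∂_1 = 7 − 6 = 1, and the invariant factors of ∂_1 are all 1, so H_0 = Z.
  H_1: rank ker ∂_1 − rank ∂_2 = (18 − 6) − 12 = 0, and ∂_2 has invariant factor 2 > 1, so H_1 = Z/2.
  H_2: rank ker ∂_2 − rank ∂_3 = (12 − 12) − 0 = 0, and there is no ∂_3, so H_2 = 0.

As a check, the Euler characteristic is 7 − 18 + 12 = 1, which agrees with 1 − 0 + 0 = 1.

H_0 = Z,  H_1 = Z/2,  H_2 = 0.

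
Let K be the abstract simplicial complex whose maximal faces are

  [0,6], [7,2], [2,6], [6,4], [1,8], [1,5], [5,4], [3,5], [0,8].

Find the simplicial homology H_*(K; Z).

Order the vertices as 0 < 1 < 2 < 3 < 4 < 5 < 6 < 7 < 8. Listing each simplex with vertices in this order, K has dimension 1 with simplices:

  0-simplices (9): [0], [1], [2], [3], [4], [5], [6], [7], [8]
  1-simplices (9): [0,6], [0,8], [1,5], [1,8], [2,6], [2,7], [3,5], [4,5], [4,6]

so the chain groups are C_0 ≅ Z^9, C_1 ≅ Z^9.

Boundary ∂_1: C_1 → C_0 is given by ∂[p,q] = [q] − [p]. For instance
  ∂[4,6] = [6] − [4].
The resulting 9×9 matrix has rank 8, and its Smith normal form has invariant factors (1,1,1,1,1,1,1,1).

Now H_k = ker ∂_k / im ∂_{k+1}, so:

  H_0: rank C_0 − rank ∂_1 = 9 − 8 = 1, and the invariant factors of ∂_1 are all 1, so H_0 ≅ Z.
  H_1: rank ker ∂_1 − rank ∂_2 = (9 − 8) − 0 = 1, and there is no ∂_2, so H_1 ≅ Z.

H_0 ≅ Z,  H_1 ≅ Z.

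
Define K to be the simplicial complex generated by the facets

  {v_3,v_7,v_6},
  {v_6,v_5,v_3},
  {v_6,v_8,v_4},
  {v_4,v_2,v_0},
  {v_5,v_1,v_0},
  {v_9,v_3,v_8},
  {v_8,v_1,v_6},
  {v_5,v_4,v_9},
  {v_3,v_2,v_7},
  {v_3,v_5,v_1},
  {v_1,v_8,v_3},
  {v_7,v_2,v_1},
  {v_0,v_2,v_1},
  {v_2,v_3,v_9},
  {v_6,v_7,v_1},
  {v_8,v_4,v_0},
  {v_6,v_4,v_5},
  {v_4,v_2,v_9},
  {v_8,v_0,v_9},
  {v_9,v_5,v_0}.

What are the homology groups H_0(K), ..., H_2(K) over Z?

Take the total order v_0 < v_1 < v_2 < v_3 < v_4 < v_5 < v_6 < v_7 < v_8 < v_9 on the vertex set. Then K (dimension 2) consists of the simplices:

  0-simplices (10): [v_0], [v_1], [v_2], [v_3], [v_4], [v_5], [v_6], [v_7], [v_8], [v_9]
  1-simplices (30): (30 of them)
  2-simplices (20): (20 of them)

so the chain groups are C_0 ≅ Z^10, C_1 ≅ Z^30, C_2 ≅ Z^20.

∂_1: C_1 → C_0 is given by ∂[p,q] = [q] − [p]. For instance
  ∂[v_1,v_8] = [v_8] − [v_1].
The 10×30 boundary matrix has rank 9 and Smith normal form diag(1,1,1,1,1,1,1,1,1).

The boundary map ∂_2: C_2 → C_1 sends each 2-simplex [p,q,r] to [q,r] − [p,r] + [p,q]. For instance
  ∂[v_4,v_6,v_8] = [v_6,v_8] − [v_4,v_8] + [v_4,v_6],
  ∂[v_1,v_2,v_7] = [v_2,v_7] − [v_1,v_7] + [v_1,v_2].
This gives a 30×20 integer matrix of rank 20; reducing to Smith normal form yields diagonal entries (1,1,1,1,1,1,1,1,1,1,1,1,1,1,1,1,1,1,1,2).

Computing H_k = (kernel of ∂_k) / (image of ∂_{k+1}):

  H_0: rank C_0 − rank ∂_1 = 10 − 9 = 1, and the invariant factors of ∂_1 are all 1, so H_0 = Z.
  H_1: rank ker ∂_1 − rank ∂_2 = (30 − 9) − 20 = 1, and ∂_2 has invariant factor 2 > 1, so H_1 = Z ⊕ Z/2Z.
  H_2: rank ker ∂_2 − rank ∂_3 = (20 − 20) − 0 = 0, and there is no ∂_3, so H_2 = 0.

H_0 = Z,  H_1 = Z ⊕ Z/2Z,  H_2 = 0.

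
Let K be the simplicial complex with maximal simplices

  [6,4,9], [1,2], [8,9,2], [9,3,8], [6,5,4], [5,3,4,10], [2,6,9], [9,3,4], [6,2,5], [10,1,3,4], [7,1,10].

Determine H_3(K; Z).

Order the vertices as 1 < 2 < 3 < 4 < 5 < 6 < 7 < 8 < 9 < 10. Listing each simplex with vertices in this order, K has dimension 3 with simplices:

  0-simplices (10): [1], [2], [3], [4], [5], [6], [7], [8], [9], [10]
  1-simplices (23): (23 of them)
  2-simplices (15): [1,3,4], [1,3,10], [1,4,10], [1,7,10], [2,5,6], [2,6,9], [2,8,9], [3,4,5], [3,4,9], [3,4,10], [3,5,10], [3,8,9], [4,5,6], [4,5,10], [4,6,9]
  3-simplices (2): [1,3,4,10], [3,4,5,10]

Hence C_0 ≅ Z^10, C_1 ≅ Z^23, C_2 ≅ Z^15, C_3 ≅ Z^2.

∂_1: C_1 → C_0 sends each edge [p,q] (with p < q) to q − p. For instance
  ∂[8,9] = [9] − [8].
The resulting 10×23 matrix has rank 9, and its Smith normal form has invariant factors (1,1,1,1,1,1,1,1,1).

The boundary map ∂_2: C_2 → C_1 maps a triangle to the signed sum of its edges. For instance
  ∂[1,7,10] = [7,10] − [1,10] + [1,7],
  ∂[1,3,10] = [3,10] − [1,10] + [1,3].
As a 23×15 matrix over Z this has rank 13, with invariant factors (1,1,1,1,1,1,1,1,1,1,1,1,1).

Boundary ∂_3: C_3 → C_2 sends each 3-simplex σ to the alternating sum Σ_i (−1)^i (σ with its i-th vertex removed). For instance
  ∂[1,3,4,10] = [3,4,10] − [1,4,10] + [1,3,10] − [1,3,4],
  ∂[3,4,5,10] = [4,5,10] − [3,5,10] + [3,4,10] − [3,4,5].
This gives a 15×2 integer matrix of rank 2; reducing to Smith normal form yields diagonal entries (1,1).

Now H_k = ker ∂_k / im ∂_{k+1}, so:

  H_3: rank ker ∂_3 − rank ∂_4 = (2 − 2) − 0 = 0, and there is no ∂_4, so H_3 ≅ 0.

H_3 = 0.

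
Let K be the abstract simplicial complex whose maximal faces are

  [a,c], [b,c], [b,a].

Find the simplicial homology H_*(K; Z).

H_0 = Z,  H_1 = Z.

Fix the vertex order a < b < c and write every simplex with vertices in increasing order. Then dim K = 1 and the simplices of K are:

  0-simplices (3): a, b, c
  1-simplices (3): ab, ac, bc

Hence C_0 ≅ Z^3, C_1 ≅ Z^3.

Boundary ∂_1: C_1 → C_0 is given by ∂[p,q] = [q] − [p].
The 3×3 boundary matrix has rank 2 and Smith normal form diag(1,1).

From H_k ≅ ker(∂_k) / im(∂_{k+1}) we obtain:

  H_0: rank C_0 − rank ∂_1 = 3 − 2 = 1, and the invariant factors of ∂_1 are all 1, so H_0 = Z.
  H_1: rank ker ∂_1 − rank ∂_2 = (3 − 2) − 0 = 1, and there is no ∂_2, so H_1 = Z.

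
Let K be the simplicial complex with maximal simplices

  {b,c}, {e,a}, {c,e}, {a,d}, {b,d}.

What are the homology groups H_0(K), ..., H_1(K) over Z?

Take the total order a < b < c < d < e on the vertex set. Then K (dimension 1) consists of the simplices:

  0-simplices (5): a, b, c, d, e
  1-simplices (5): ad, ae, bc, bd, ce

so the chain groups are C_0 ≅ Z^5, C_1 ≅ Z^5.

The boundary map ∂_1: C_1 → C_0 sends each edge [p,q] (with p < q) to q − p.
This gives a 5×5 integer matrix of rank 4; reducing to Smith normal form yields diagonal entries (1,1,1,1).

From H_k ≅ ker(∂_k) / im(∂_{k+1}) we obtain:

  H_0: rank C_0 − rank ∂_1 = 5 − 4 = 1, and the invariant factors of ∂_1 are all 1, so H_0 = Z.
  H_1: rank ker ∂_1 − rank ∂_2 = (5 − 4) − 0 = 1, and there is no ∂_2, so H_1 = Z.

H_0 = Z,  H_1 = Z.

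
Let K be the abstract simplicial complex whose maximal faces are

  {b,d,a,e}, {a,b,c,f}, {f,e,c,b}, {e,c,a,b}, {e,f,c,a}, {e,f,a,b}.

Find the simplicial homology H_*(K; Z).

H_0 = Z,  H_1 = 0,  H_2 = 0,  H_3 = Z.

Take the total order a < b < c < d < e < f on the vertex set. Then K (dimension 3) consists of the simplices:

  0-simplices (6): a, b, c, d, e, f
  1-simplices (13): ab, ac, ad, ae, af, bc, bd, be, bf, ce, cf, de, ef
  2-simplices (13): abc, abd, abe, abf, ace, acf, ade, aef, bce, bcf, bde, bef, cef
  3-simplices (6): abce, abcf, abde, abef, acef, bcef

so the chain groups are C_0 ≅ Z^6, C_1 ≅ Z^13, C_2 ≅ Z^13, C_3 ≅ Z^6.

∂_1: C_1 → C_0 sends each edge [p,q] (with p < q) to q − p. For instance
  ∂bd = d − b.
As a 6×13 matrix over Z this has rank 5, with invariant factors (1,1,1,1,1).

∂_2: C_2 → C_1 acts by ∂[p,q,r] = [q,r] − [p,r] + [p,q]. For instance
  ∂bde = de − be + bd,
  ∂ace = ce − ae + ac.
As a 13×13 matrix over Z this has rank 8, with invariant factors (1,1,1,1,1,1,1,1).

∂_3: C_3 → C_2 sends each 3-simplex σ to the alternating sum Σ_i (−1)^i (σ with its i-th vertex removed). For instance
  ∂abcf = bcf − acf + abf − abc,
  ∂abef = bef − aef + abf − abe.
As a 13×6 matrix over Z this has rank 5, with invariant factors (1,1,1,1,1).

Reading off H_k = ker ∂_k / im ∂_{k+1}:

  H_0: rank C_0 − rank ∂_1 = 6 − 5 = 1, and the invariant factors of ∂_1 are all 1, so H_0 = Z.
  H_1: rank ker ∂_1 − rank ∂_2 = (13 − 5) − 8 = 0, and the invariant factors of ∂_2 are all 1, so H_1 = 0.
  H_2: rank ker ∂_2 − rank ∂_3 = (13 − 8) − 5 = 0, and the invariant factors of ∂_3 are all 1, so H_2 = 0.
  H_3: rank ker ∂_3 − rank ∂_4 = (6 − 5) − 0 = 1, and there is no ∂_4, so H_3 = Z.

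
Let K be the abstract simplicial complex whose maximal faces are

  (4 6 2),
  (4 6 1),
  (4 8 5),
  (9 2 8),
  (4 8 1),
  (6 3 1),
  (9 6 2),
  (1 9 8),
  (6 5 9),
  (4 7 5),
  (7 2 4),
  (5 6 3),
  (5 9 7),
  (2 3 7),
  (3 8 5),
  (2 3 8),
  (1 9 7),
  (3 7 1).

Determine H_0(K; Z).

H_0 = Z.

We work with the vertex ordering 1 < 2 < 3 < 4 < 5 < 6 < 7 < 8 < 9. The simplices of K, each written with vertices in increasing order, are:

  0-simplices (9): [1], [2], [3], [4], [5], [6], [7], [8], [9]
  1-simplices (27): (27 of them)
  2-simplices (18): [1,3,6], [1,3,7], [1,4,6], [1,4,8], [1,7,9], [1,8,9], [2,3,7], [2,3,8], [2,4,6], [2,4,7], [2,6,9], [2,8,9], [3,5,6], [3,5,8], [4,5,7], [4,5,8], [5,6,9], [5,7,9]

Hence C_0 ≅ Z^9, C_1 ≅ Z^27, C_2 ≅ Z^18.

Boundary ∂_1: C_1 → C_0 is given by ∂[p,q] = [q] − [p].
As a 9×27 matrix over Z this has rank 8, with invariant factors (1,1,1,1,1,1,1,1).

The boundary map ∂_2: C_2 → C_1 maps a triangle to the signed sum of its edges. For instance
  ∂[3,5,8] = [5,8] − [3,8] + [3,5],
  ∂[4,5,8] = [5,8] − [4,8] + [4,5].
The 27×18 boundary matrix has rank 17 and Smith normal form diag(1,1,1,1,1,1,1,1,1,1,1,1,1,1,1,1,1).

From H_k ≅ ker(∂_k) / im(∂_{k+1}) we obtain:

  H_0: rank C_0 − rank ∂_1 = 9 − 8 = 1, and the invariant factors of ∂_1 are all 1, so H_0 = Z.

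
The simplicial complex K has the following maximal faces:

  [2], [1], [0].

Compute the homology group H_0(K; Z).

K has 3 vertices.
rank ∂_0 = 0, rank ∂_1 = 0 ⇒ b_0 = 3 − 0 − 0 = 3. So H_0 ≅ Z^3.

H_0 = Z^3.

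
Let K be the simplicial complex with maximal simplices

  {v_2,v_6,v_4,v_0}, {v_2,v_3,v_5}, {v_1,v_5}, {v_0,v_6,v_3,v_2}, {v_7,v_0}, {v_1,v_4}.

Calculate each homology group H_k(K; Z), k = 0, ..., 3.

Fix the vertex order v_0 < v_1 < v_2 < v_3 < v_4 < v_5 < v_6 < v_7 and write every simplex with vertices in increasing order. Then dim K = 3 and the simplices of K are:

  0-simplices (8): [v_0], [v_1], [v_2], [v_3], [v_4], [v_5], [v_6], [v_7]
  1-simplices (14): [v_0,v_2], [v_0,v_3], [v_0,v_4], [v_0,v_6], [v_0,v_7], [v_1,v_4], [v_1,v_5], [v_2,v_3], [v_2,v_4], [v_2,v_5], [v_2,v_6], [v_3,v_5], [v_3,v_6], [v_4,v_6]
  2-simplices (8): [v_0,v_2,v_3], [v_0,v_2,v_4], [v_0,v_2,v_6], [v_0,v_3,v_6], [v_0,v_4,v_6], [v_2,v_3,v_5], [v_2,v_3,v_6], [v_2,v_4,v_6]
  3-simplices (2): [v_0,v_2,v_3,v_6], [v_0,v_2,v_4,v_6]

so the chain groups are C_0 ≅ Z^8, C_1 ≅ Z^14, C_2 ≅ Z^8, C_3 ≅ Z^2.

Boundary ∂_1: C_1 → C_0 is given by ∂[p,q] = [q] − [p]. For instance
  ∂[v_3,v_5] = [v_5] − [v_3].
This gives a 8×14 integer matrix of rank 7; reducing to Smith normal form yields diagonal entries (1,1,1,1,1,1,1).

The boundary map ∂_2: C_2 → C_1 sends each 2-simplex [p,q,r] to [q,r] − [p,r] + [p,q]. For instance
  ∂[v_2,v_3,v_6] = [v_3,v_6] − [v_2,v_6] + [v_2,v_3],
  ∂[v_2,v_4,v_6] = [v_4,v_6] − [v_2,v_6] + [v_2,v_4].
The resulting 14×8 matrix has rank 6, and its Smith normal form has invariant factors (1,1,1,1,1,1).

The boundary map ∂_3: C_3 → C_2 sends each 3-simplex σ to the alternating sum Σ_i (−1)^i (σ with its i-th vertex removed). For instance
  ∂[v_0,v_2,v_3,v_6] = [v_2,v_3,v_6] − [v_0,v_3,v_6] + [v_0,v_2,v_6] − [v_0,v_2,v_3],
  ∂[v_0,v_2,v_4,v_6] = [v_2,v_4,v_6] − [v_0,v_4,v_6] + [v_0,v_2,v_6] − [v_0,v_2,v_4].
The resulting 8×2 matrix has rank 2, and its Smith normal form has invariant factors (1,1).

Reading off H_k = ker ∂_k / im ∂_{k+1}:

  H_0: rank C_0 − rank ∂_1 = 8 − 7 = 1, and the invariant factors of ∂_1 are all 1, so H_0 ≅ Z.
  H_1: rank ker ∂_1 − rank ∂_2 = (14 − 7) − 6 = 1, and the invariant factors of ∂_2 are all 1, so H_1 ≅ Z.
  H_2: rank ker ∂_2 − rank ∂_3 = (8 − 6) − 2 = 0, and the invariant factors of ∂_3 are all 1, so H_2 ≅ 0.
  H_3: rank ker ∂_3 − rank ∂_4 = (2 − 2) − 0 = 0, and there is no ∂_4, so H_3 ≅ 0.

H_0 = Z,  H_1 = Z,  H_2 = 0,  H_3 = 0.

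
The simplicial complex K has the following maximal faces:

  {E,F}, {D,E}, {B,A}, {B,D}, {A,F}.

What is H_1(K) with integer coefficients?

Order the vertices as A < B < D < E < F. Listing each simplex with vertices in this order, K has dimension 1 with simplices:

  0-simplices (5): A, B, D, E, F
  1-simplices (5): AB, AF, BD, DE, EF

giving chain groups C_0 ≅ Z^5, C_1 ≅ Z^5.

∂_1: C_1 → C_0 is given by ∂[p,q] = [q] − [p]. For instance
  ∂AF = F − A.
The resulting 5×5 matrix has rank 4, and its Smith normal form has invariant factors (1,1,1,1).

Now H_k = ker ∂_k / im ∂_{k+1}, so:

  H_1: rank ker ∂_1 − rank ∂_2 = (5 − 4) − 0 = 1, and there is no ∂_2, so H_1 ≅ Z.

H_1 = Z.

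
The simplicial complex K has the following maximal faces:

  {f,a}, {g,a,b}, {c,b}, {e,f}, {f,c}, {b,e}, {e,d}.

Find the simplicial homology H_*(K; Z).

H_0 = Z,  H_1 = Z^2,  H_2 = 0.

Fix the vertex order a < b < c < d < e < f < g and write every simplex with vertices in increasing order. Then dim K = 2 and the simplices of K are:

  0-simplices (7): a, b, c, d, e, f, g
  1-simplices (9): ab, af, ag, bc, be, bg, cf, de, ef
  2-simplices (1): abg

Hence C_0 ≅ Z^7, C_1 ≅ Z^9, C_2 ≅ Z^1.

∂_1: C_1 → C_0 maps an edge to its endpoints' difference, ∂[p,q] = q − p. For instance
  ∂bc = c − b.
The 7×9 boundary matrix has rank 6 and Smith normal form diag(1,1,1,1,1,1).

∂_2: C_2 → C_1 acts by ∂[p,q,r] = [q,r] − [p,r] + [p,q]. For instance
  ∂abg = bg − ag + ab.
The 9×1 boundary matrix has rank 1 and Smith normal form diag(1).

Reading off H_k = ker ∂_k / im ∂_{k+1}:

  H_0: rank C_0 − rank ∂_1 = 7 − 6 = 1, and the invariant factors of ∂_1 are all 1, so H_0 ≅ Z.
  H_1: rank ker ∂_1 − rank ∂_2 = (9 − 6) − 1 = 2, and the invariant factors of ∂_2 are all 1, so H_1 ≅ Z^2.
  H_2: rank ker ∂_2 − rank ∂_3 = (1 − 1) − 0 = 0, and there is no ∂_3, so H_2 ≅ 0.

As a check, the Euler characteristic is 7 − 9 + 1 = -1, which agrees with 1 − 2 + 0 = -1.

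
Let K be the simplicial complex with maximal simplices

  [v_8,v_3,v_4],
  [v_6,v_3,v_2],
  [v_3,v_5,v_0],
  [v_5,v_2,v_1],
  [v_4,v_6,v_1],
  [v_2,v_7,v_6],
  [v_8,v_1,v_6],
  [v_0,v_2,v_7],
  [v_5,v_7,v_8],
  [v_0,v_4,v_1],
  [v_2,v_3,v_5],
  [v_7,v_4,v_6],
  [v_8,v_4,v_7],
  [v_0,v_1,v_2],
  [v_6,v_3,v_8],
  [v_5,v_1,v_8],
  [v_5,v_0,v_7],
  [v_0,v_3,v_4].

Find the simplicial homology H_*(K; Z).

H_0 = Z,  H_1 = Z × Z/2,  H_2 = 0.

We work with the vertex ordering v_0 < v_1 < v_2 < v_3 < v_4 < v_5 < v_6 < v_7 < v_8. The simplices of K, each written with vertices in increasing order, are:

  0-simplices (9): [v_0], [v_1], [v_2], [v_3], [v_4], [v_5], [v_6], [v_7], [v_8]
  1-simplices (27): (27 of them)
  2-simplices (18): (18 of them)

so the chain groups are C_0 ≅ Z^9, C_1 ≅ Z^27, C_2 ≅ Z^18.

∂_1: C_1 → C_0 is given by ∂[p,q] = [q] − [p].
This gives a 9×27 integer matrix of rank 8; reducing to Smith normal form yields diagonal entries (1,1,1,1,1,1,1,1).

The boundary map ∂_2: C_2 → C_1 sends each 2-simplex [p,q,r] to [q,r] − [p,r] + [p,q]. For instance
  ∂[v_0,v_1,v_4] = [v_1,v_4] − [v_0,v_4] + [v_0,v_1],
  ∂[v_0,v_2,v_7] = [v_2,v_7] − [v_0,v_7] + [v_0,v_2].
The resulting 27×18 matrix has rank 18, and its Smith normal form has invariant factors (1,1,1,1,1,1,1,1,1,1,1,1,1,1,1,1,1,2).

Reading off H_k = ker ∂_k / im ∂_{k+1}:

  H_0: rank C_0 − rank ∂_1 = 9 − 8 = 1, and the invariant factors of ∂_1 are all 1, so H_0 ≅ Z.
  H_1: rank ker ∂_1 − rank ∂_2 = (27 − 8) − 18 = 1, and ∂_2 has invariant factor 2 > 1, so H_1 ≅ Z × Z/2.
  H_2: rank ker ∂_2 − rank ∂_3 = (18 − 18) − 0 = 0, and there is no ∂_3, so H_2 ≅ 0.

(K is a triangulation of the Klein bottle.)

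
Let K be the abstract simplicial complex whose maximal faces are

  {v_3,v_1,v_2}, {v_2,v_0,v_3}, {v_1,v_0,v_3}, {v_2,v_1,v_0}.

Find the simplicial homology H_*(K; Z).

H_0 ≅ Z,  H_1 = 0,  H_2 ≅ Z.

Take the total order v_0 < v_1 < v_2 < v_3 on the vertex set. Then K (dimension 2) consists of the simplices:

  0-simplices (4): [v_0], [v_1], [v_2], [v_3]
  1-simplices (6): [v_0,v_1], [v_0,v_2], [v_0,v_3], [v_1,v_2], [v_1,v_3], [v_2,v_3]
  2-simplices (4): [v_0,v_1,v_2], [v_0,v_1,v_3], [v_0,v_2,v_3], [v_1,v_2,v_3]

Hence C_0 ≅ Z^4, C_1 ≅ Z^6, C_2 ≅ Z^4.

The boundary map ∂_1: C_1 → C_0 is given by ∂[p,q] = [q] − [p]. For instance
  ∂[v_0,v_1] = [v_1] − [v_0].
As a 4×6 matrix over Z this has rank 3, with invariant factors (1,1,1).

The boundary map ∂_2: C_2 → C_1 acts by ∂[p,q,r] = [q,r] − [p,r] + [p,q]. For instance
  ∂[v_0,v_1,v_2] = [v_1,v_2] − [v_0,v_2] + [v_0,v_1],
  ∂[v_0,v_2,v_3] = [v_2,v_3] − [v_0,v_3] + [v_0,v_2].
The 6×4 boundary matrix has rank 3 and Smith normal form diag(1,1,1).

Now H_k = ker ∂_k / im ∂_{k+1}, so:

  H_0: rank C_0 − rank ∂_1 = 4 − 3 = 1, and the invariant factors of ∂_1 are all 1, so H_0 ≅ Z.
  H_1: rank ker ∂_1 − rank ∂_2 = (6 − 3) − 3 = 0, and the invariant factors of ∂_2 are all 1, so H_1 ≅ 0.
  H_2: rank ker ∂_2 − rank ∂_3 = (4 − 3) − 0 = 1, and there is no ∂_3, so H_2 ≅ Z.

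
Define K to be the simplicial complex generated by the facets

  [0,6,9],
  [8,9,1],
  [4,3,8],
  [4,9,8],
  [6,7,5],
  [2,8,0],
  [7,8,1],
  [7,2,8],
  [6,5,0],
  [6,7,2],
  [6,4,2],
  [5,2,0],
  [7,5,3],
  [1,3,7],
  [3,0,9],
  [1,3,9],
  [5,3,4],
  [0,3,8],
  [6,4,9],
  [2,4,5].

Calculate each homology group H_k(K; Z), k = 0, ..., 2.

H_0 ≅ Z,  H_1 ≅ Z ⊕ Z_2,  H_2 = 0.

Take the total order 0 < 1 < 2 < 3 < 4 < 5 < 6 < 7 < 8 < 9 on the vertex set. Then K (dimension 2) consists of the simplices:

  0-simplices (10): [0], [1], [2], [3], [4], [5], [6], [7], [8], [9]
  1-simplices (30): (30 of them)
  2-simplices (20): (20 of them)

giving chain groups C_0 ≅ Z^10, C_1 ≅ Z^30, C_2 ≅ Z^20.

Boundary ∂_1: C_1 → C_0 sends each edge [p,q] (with p < q) to q − p. For instance
  ∂[2,8] = [8] − [2].
The resulting 10×30 matrix has rank 9, and its Smith normal form has invariant factors (1,1,1,1,1,1,1,1,1).

∂_2: C_2 → C_1 acts by ∂[p,q,r] = [q,r] − [p,r] + [p,q]. For instance
  ∂[4,8,9] = [8,9] − [4,9] + [4,8],
  ∂[4,6,9] = [6,9] − [4,9] + [4,6].
The 30×20 boundary matrix has rank 20 and Smith normal form diag(1,1,1,1,1,1,1,1,1,1,1,1,1,1,1,1,1,1,1,2).

From H_k ≅ ker(∂_k) / im(∂_{k+1}) we obtain:

  H_0: rank C_0 − rank ∂_1 = 10 − 9 = 1, and the invariant factors of ∂_1 are all 1, so H_0 ≅ Z.
  H_1: rank ker ∂_1 − rank ∂_2 = (30 − 9) − 20 = 1, and ∂_2 has invariant factor 2 > 1, so H_1 ≅ Z ⊕ Z_2.
  H_2: rank ker ∂_2 − rank ∂_3 = (20 − 20) − 0 = 0, and there is no ∂_3, so H_2 ≅ 0.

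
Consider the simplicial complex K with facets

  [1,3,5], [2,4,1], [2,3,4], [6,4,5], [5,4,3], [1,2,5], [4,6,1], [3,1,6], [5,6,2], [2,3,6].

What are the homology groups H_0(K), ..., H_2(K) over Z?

H_0 ≅ Z,  H_1 ≅ Z/2,  H_2 = 0.

Order the vertices as 1 < 2 < 3 < 4 < 5 < 6. Listing each simplex with vertices in this order, K has dimension 2 with simplices:

  0-simplices (6): [1], [2], [3], [4], [5], [6]
  1-simplices (15): [1,2], [1,3], [1,4], [1,5], [1,6], [2,3], [2,4], [2,5], [2,6], [3,4], [3,5], [3,6], [4,5], [4,6], [5,6]
  2-simplices (10): [1,2,4], [1,2,5], [1,3,5], [1,3,6], [1,4,6], [2,3,4], [2,3,6], [2,5,6], [3,4,5], [4,5,6]

so the chain groups are C_0 ≅ Z^6, C_1 ≅ Z^15, C_2 ≅ Z^10.

The boundary map ∂_1: C_1 → C_0 is given by ∂[p,q] = [q] − [p].
This gives a 6×15 integer matrix of rank 5; reducing to Smith normal form yields diagonal entries (1,1,1,1,1).

The boundary map ∂_2: C_2 → C_1 maps a triangle to the signed sum of its edges. For instance
  ∂[2,5,6] = [5,6] − [2,6] + [2,5],
  ∂[2,3,6] = [3,6] − [2,6] + [2,3].
As a 15×10 matrix over Z this has rank 10, with invariant factors (1,1,1,1,1,1,1,1,1,2).

Reading off H_k = ker ∂_k / im ∂_{k+1}:

  H_0: rank C_0 − rank ∂_1 = 6 − 5 = 1, and the invariant factors of ∂_1 are all 1, so H_0 ≅ Z.
  H_1: rank ker ∂_1 − rank ∂_2 = (15 − 5) − 10 = 0, and ∂_2 has invariant factor 2 > 1, so H_1 ≅ Z/2.
  H_2: rank ker ∂_2 − rank ∂_3 = (10 − 10) − 0 = 0, and there is no ∂_3, so H_2 ≅ 0.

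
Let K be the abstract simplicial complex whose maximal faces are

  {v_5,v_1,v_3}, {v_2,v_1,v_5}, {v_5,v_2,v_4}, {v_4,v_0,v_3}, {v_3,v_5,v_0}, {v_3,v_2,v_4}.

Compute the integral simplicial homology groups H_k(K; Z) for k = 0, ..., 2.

H_0 ≅ Z,  H_1 ≅ Z,  H_2 = 0.

Fix the vertex order v_0 < v_1 < v_2 < v_3 < v_4 < v_5 and write every simplex with vertices in increasing order. Then dim K = 2 and the simplices of K are:

  0-simplices (6): [v_0], [v_1], [v_2], [v_3], [v_4], [v_5]
  1-simplices (12): [v_0,v_3], [v_0,v_4], [v_0,v_5], [v_1,v_2], [v_1,v_3], [v_1,v_5], [v_2,v_3], [v_2,v_4], [v_2,v_5], [v_3,v_4], [v_3,v_5], [v_4,v_5]
  2-simplices (6): [v_0,v_3,v_4], [v_0,v_3,v_5], [v_1,v_2,v_5], [v_1,v_3,v_5], [v_2,v_3,v_4], [v_2,v_4,v_5]

so the chain groups are C_0 ≅ Z^6, C_1 ≅ Z^12, C_2 ≅ Z^6.

The boundary map ∂_1: C_1 → C_0 is given by ∂[p,q] = [q] − [p]. For instance
  ∂[v_3,v_5] = [v_5] − [v_3].
The 6×12 boundary matrix has rank 5 and Smith normal form diag(1,1,1,1,1).

∂_2: C_2 → C_1 maps a triangle to the signed sum of its edges. For instance
  ∂[v_0,v_3,v_5] = [v_3,v_5] − [v_0,v_5] + [v_0,v_3],
  ∂[v_0,v_3,v_4] = [v_3,v_4] − [v_0,v_4] + [v_0,v_3].
This gives a 12×6 integer matrix of rank 6; reducing to Smith normal form yields diagonal entries (1,1,1,1,1,1).

Computing H_k = (kernel of ∂_k) / (image of ∂_{k+1}):

  H_0: rank C_0 − rank ∂_1 = 6 − 5 = 1, and the invariant factors of ∂_1 are all 1, so H_0 ≅ Z.
  H_1: rank ker ∂_1 − rank ∂_2 = (12 − 5) − 6 = 1, and the invariant factors of ∂_2 are all 1, so H_1 ≅ Z.
  H_2: rank ker ∂_2 − rank ∂_3 = (6 − 6) − 0 = 0, and there is no ∂_3, so H_2 ≅ 0.

As a check, the Euler characteristic is 6 − 12 + 6 = 0, which agrees with 1 − 1 + 0 = 0.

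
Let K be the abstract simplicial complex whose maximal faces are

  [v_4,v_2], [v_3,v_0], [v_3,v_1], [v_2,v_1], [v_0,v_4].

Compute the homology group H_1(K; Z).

H_1 = Z.

Take the total order v_0 < v_1 < v_2 < v_3 < v_4 on the vertex set. Then K (dimension 1) consists of the simplices:

  0-simplices (5): [v_0], [v_1], [v_2], [v_3], [v_4]
  1-simplices (5): [v_0,v_3], [v_0,v_4], [v_1,v_2], [v_1,v_3], [v_2,v_4]

so the chain groups are C_0 ≅ Z^5, C_1 ≅ Z^5.

Boundary ∂_1: C_1 → C_0 maps an edge to its endpoints' difference, ∂[p,q] = q − p.
The resulting 5×5 matrix has rank 4, and its Smith normal form has invariant factors (1,1,1,1).

Now H_k = ker ∂_k / im ∂_{k+1}, so:

  H_1: rank ker ∂_1 − rank ∂_2 = (5 − 4) − 0 = 1, and there is no ∂_2, so H_1 = Z.

(K is a triangulation of the circle S^1.)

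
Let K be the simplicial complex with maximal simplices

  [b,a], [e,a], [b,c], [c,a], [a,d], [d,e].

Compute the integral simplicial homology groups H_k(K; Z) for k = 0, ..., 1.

Take the total order a < b < c < d < e on the vertex set. Then K (dimension 1) consists of the simplices:

  0-simplices (5): a, b, c, d, e
  1-simplices (6): ab, ac, ad, ae, bc, de

giving chain groups C_0 ≅ Z^5, C_1 ≅ Z^6.

∂_1: C_1 → C_0 sends each edge [p,q] (with p < q) to q − p.
As a 5×6 matrix over Z this has rank 4, with invariant factors (1,1,1,1).

From H_k ≅ ker(∂_k) / im(∂_{k+1}) we obtain:

  H_0: rank C_0 − rank ∂_1 = 5 − 4 = 1, and the invariant factors of ∂_1 are all 1, so H_0 ≅ Z.
  H_1: rank ker ∂_1 − rank ∂_2 = (6 − 4) − 0 = 2, and there is no ∂_2, so H_1 ≅ Z^2.

H_0 = Z,  H_1 = Z^2.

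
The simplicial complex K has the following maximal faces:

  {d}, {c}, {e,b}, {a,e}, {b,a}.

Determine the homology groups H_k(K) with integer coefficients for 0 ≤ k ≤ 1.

H_0 = Z^3,  H_1 = Z.

Order the vertices as a < b < c < d < e. Listing each simplex with vertices in this order, K has dimension 1 with simplices:

  0-simplices (5): a, b, c, d, e
  1-simplices (3): ab, ae, be

giving chain groups C_0 ≅ Z^5, C_1 ≅ Z^3.

∂_1: C_1 → C_0 is given by ∂[p,q] = [q] − [p].
This gives a 5×3 integer matrix of rank 2; reducing to Smith normal form yields diagonal entries (1,1).

Reading off H_k = ker ∂_k / im ∂_{k+1}:

  H_0: rank C_0 − rank ∂_1 = 5 − 2 = 3, and the invariant factors of ∂_1 are all 1, so H_0 = Z^3.
  H_1: rank ker ∂_1 − rank ∂_2 = (3 − 2) − 0 = 1, and there is no ∂_2, so H_1 = Z.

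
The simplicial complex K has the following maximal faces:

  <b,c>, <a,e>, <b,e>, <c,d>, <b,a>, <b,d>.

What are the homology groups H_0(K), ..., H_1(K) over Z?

H_0 = Z,  H_1 = Z^2.

Order the vertices as a < b < c < d < e. Listing each simplex with vertices in this order, K has dimension 1 with simplices:

  0-simplices (5): a, b, c, d, e
  1-simplices (6): ab, ae, bc, bd, be, cd

so the chain groups are C_0 ≅ Z^5, C_1 ≅ Z^6.

The boundary map ∂_1: C_1 → C_0 maps an edge to its endpoints' difference, ∂[p,q] = q − p. For instance
  ∂bd = d − b.
The 5×6 boundary matrix has rank 4 and Smith normal form diag(1,1,1,1).

From H_k ≅ ker(∂_k) / im(∂_{k+1}) we obtain:

  H_0: rank C_0 − rank ∂_1 = 5 − 4 = 1, and the invariant factors of ∂_1 are all 1, so H_0 ≅ Z.
  H_1: rank ker ∂_1 − rank ∂_2 = (6 − 4) − 0 = 2, and there is no ∂_2, so H_1 ≅ Z^2.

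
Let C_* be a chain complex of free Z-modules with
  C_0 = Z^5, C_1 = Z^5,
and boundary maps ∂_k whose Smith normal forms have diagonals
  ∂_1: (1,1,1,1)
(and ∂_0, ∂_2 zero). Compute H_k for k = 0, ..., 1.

H_0 ≅ Z,  H_1 ≅ Z.

H_0: b_0 = 5 − 0 − 4 = 1; torsion from ∂_1 factors > 1: none. So H_0 ≅ Z.
H_1: b_1 = 5 − 4 − 0 = 1; torsion from ∂_2 factors > 1: none. So H_1 ≅ Z.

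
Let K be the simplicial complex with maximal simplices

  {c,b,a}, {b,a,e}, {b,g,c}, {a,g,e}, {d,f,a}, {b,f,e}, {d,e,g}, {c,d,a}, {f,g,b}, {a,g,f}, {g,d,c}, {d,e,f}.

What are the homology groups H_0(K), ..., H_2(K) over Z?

Take the total order a < b < c < d < e < f < g on the vertex set. Then K (dimension 2) consists of the simplices:

  0-simplices (7): a, b, c, d, e, f, g
  1-simplices (18): ab, ac, ad, ae, af, ag, bc, be, bf, bg, cd, cg, de, df, dg, ef, eg, fg
  2-simplices (12): abc, abe, acd, adf, aeg, afg, bcg, bef, bfg, cdg, def, deg

Hence C_0 ≅ Z^7, C_1 ≅ Z^18, C_2 ≅ Z^12.

The boundary map ∂_1: C_1 → C_0 sends each edge [p,q] (with p < q) to q − p. For instance
  ∂ef = f − e.
The resulting 7×18 matrix has rank 6, and its Smith normal form has invariant factors (1,1,1,1,1,1).

The boundary map ∂_2: C_2 → C_1 sends each 2-simplex [p,q,r] to [q,r] − [p,r] + [p,q]. For instance
  ∂deg = eg − dg + de,
  ∂bfg = fg − bg + bf.
This gives a 18×12 integer matrix of rank 12; reducing to Smith normal form yields diagonal entries (1,1,1,1,1,1,1,1,1,1,1,2).

Reading off H_k = ker ∂_k / im ∂_{k+1}:

  H_0: rank C_0 − rank ∂_1 = 7 − 6 = 1, and the invariant factors of ∂_1 are all 1, so H_0 = Z.
  H_1: rank ker ∂_1 − rank ∂_2 = (18 − 6) − 12 = 0, and ∂_2 has invariant factor 2 > 1, so H_1 = Z_2.
  H_2: rank ker ∂_2 − rank ∂_3 = (12 − 12) − 0 = 0, and there is no ∂_3, so H_2 = 0.

(K is a triangulation of the real projective plane RP^2.)

H_0 ≅ Z,  H_1 ≅ Z_2,  H_2 = 0.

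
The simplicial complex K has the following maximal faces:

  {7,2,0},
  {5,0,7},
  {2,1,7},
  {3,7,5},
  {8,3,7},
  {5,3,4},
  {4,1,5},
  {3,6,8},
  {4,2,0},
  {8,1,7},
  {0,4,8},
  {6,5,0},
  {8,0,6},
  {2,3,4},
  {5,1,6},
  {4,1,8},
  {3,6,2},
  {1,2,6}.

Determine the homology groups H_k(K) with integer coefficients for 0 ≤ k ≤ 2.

H_0 = Z,  H_1 = Z^2,  H_2 = Z.

Order the vertices as 0 < 1 < 2 < 3 < 4 < 5 < 6 < 7 < 8. Listing each simplex with vertices in this order, K has dimension 2 with simplices:

  0-simplices (9): [0], [1], [2], [3], [4], [5], [6], [7], [8]
  1-simplices (27): (27 of them)
  2-simplices (18): [0,2,4], [0,2,7], [0,4,8], [0,5,6], [0,5,7], [0,6,8], [1,2,6], [1,2,7], [1,4,5], [1,4,8], [1,5,6], [1,7,8], [2,3,4], [2,3,6], [3,4,5], [3,5,7], [3,6,8], [3,7,8]

so the chain groups are C_0 ≅ Z^9, C_1 ≅ Z^27, C_2 ≅ Z^18.

The boundary map ∂_1: C_1 → C_0 sends each edge [p,q] (with p < q) to q − p. For instance
  ∂[3,6] = [6] − [3].
This gives a 9×27 integer matrix of rank 8; reducing to Smith normal form yields diagonal entries (1,1,1,1,1,1,1,1).

∂_2: C_2 → C_1 acts by ∂[p,q,r] = [q,r] − [p,r] + [p,q]. For instance
  ∂[3,5,7] = [5,7] − [3,7] + [3,5],
  ∂[1,4,5] = [4,5] − [1,5] + [1,4].
As a 27×18 matrix over Z this has rank 17, with invariant factors (1,1,1,1,1,1,1,1,1,1,1,1,1,1,1,1,1).

From H_k ≅ ker(∂_k) / im(∂_{k+1}) we obtain:

  H_0: rank C_0 − rank ∂_1 = 9 − 8 = 1, and the invariant factors of ∂_1 are all 1, so H_0 = Z.
  H_1: rank ker ∂_1 − rank ∂_2 = (27 − 8) − 17 = 2, and the invariant factors of ∂_2 are all 1, so H_1 = Z^2.
  H_2: rank ker ∂_2 − rank ∂_3 = (18 − 17) − 0 = 1, and there is no ∂_3, so H_2 = Z.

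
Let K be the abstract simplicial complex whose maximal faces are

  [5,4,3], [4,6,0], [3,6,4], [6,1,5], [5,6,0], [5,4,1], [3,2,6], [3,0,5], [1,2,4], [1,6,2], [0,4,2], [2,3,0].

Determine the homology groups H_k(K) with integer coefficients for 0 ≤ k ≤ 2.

H_0 = Z,  H_1 = Z_2,  H_2 = 0.

K has 7 vertices, 18 edges, 12 triangles.
rank ∂_0 = 0, rank ∂_1 = 6 ⇒ b_0 = 7 − 0 − 6 = 1; all invariant factors of ∂_1 are 1 so no torsion. So H_0 = Z.
rank ∂_1 = 6, rank ∂_2 = 12 ⇒ b_1 = 18 − 6 − 12 = 0; ∂_2 has invariant factor(s) [2] giving torsion. So H_1 = Z_2.
rank ∂_2 = 12, rank ∂_3 = 0 ⇒ b_2 = 12 − 12 − 0 = 0. So H_2 = 0.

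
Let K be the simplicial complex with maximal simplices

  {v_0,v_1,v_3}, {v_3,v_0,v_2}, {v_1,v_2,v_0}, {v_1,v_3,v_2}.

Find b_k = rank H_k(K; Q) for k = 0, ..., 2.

Order the vertices as v_0 < v_1 < v_2 < v_3. Listing each simplex with vertices in this order, K has dimension 2 with simplices:

  0-simplices (4): [v_0], [v_1], [v_2], [v_3]
  1-simplices (6): [v_0,v_1], [v_0,v_2], [v_0,v_3], [v_1,v_2], [v_1,v_3], [v_2,v_3]
  2-simplices (4): [v_0,v_1,v_2], [v_0,v_1,v_3], [v_0,v_2,v_3], [v_1,v_2,v_3]

giving chain groups C_0 ≅ Z^4, C_1 ≅ Z^6, C_2 ≅ Z^4.

Boundary ∂_1: C_1 → C_0 is given by ∂[p,q] = [q] − [p]. For instance
  ∂[v_0,v_1] = [v_1] − [v_0].
The 4×6 boundary matrix has rank 3 and Smith normal form diag(1,1,1).

∂_2: C_2 → C_1 maps a triangle to the signed sum of its edges. For instance
  ∂[v_0,v_1,v_2] = [v_1,v_2] − [v_0,v_2] + [v_0,v_1],
  ∂[v_0,v_1,v_3] = [v_1,v_3] − [v_0,v_3] + [v_0,v_1].
The 6×4 boundary matrix has rank 3 and Smith normal form diag(1,1,1).

Now H_k = ker ∂_k / im ∂_{k+1}, so:

  H_0: rank C_0 − rank ∂_1 = 4 − 3 = 1, and the invariant factors of ∂_1 are all 1, so H_0 ≅ Z.
  H_1: rank ker ∂_1 − rank ∂_2 = (6 − 3) − 3 = 0, and the invariant factors of ∂_2 are all 1, so H_1 ≅ 0.
  H_2: rank ker ∂_2 − rank ∂_3 = (4 − 3) − 0 = 1, and there is no ∂_3, so H_2 ≅ Z.

Hence the Betti numbers are b_0 = 1, b_1 = 0, b_2 = 1.

b_0 = 1, b_1 = 0, b_2 = 1.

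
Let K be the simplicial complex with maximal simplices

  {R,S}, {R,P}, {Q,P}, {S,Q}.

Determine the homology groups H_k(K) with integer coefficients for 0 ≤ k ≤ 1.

Fix the vertex order P < Q < R < S and write every simplex with vertices in increasing order. Then dim K = 1 and the simplices of K are:

  0-simplices (4): P, Q, R, S
  1-simplices (4): PQ, PR, QS, RS

Hence C_0 ≅ Z^4, C_1 ≅ Z^4.

The boundary map ∂_1: C_1 → C_0 sends each edge [p,q] (with p < q) to q − p.
As a 4×4 matrix over Z this has rank 3, with invariant factors (1,1,1).

Now H_k = ker ∂_k / im ∂_{k+1}, so:

  H_0: rank C_0 − rank ∂_1 = 4 − 3 = 1, and the invariant factors of ∂_1 are all 1, so H_0 = Z.
  H_1: rank ker ∂_1 − rank ∂_2 = (4 − 3) − 0 = 1, and there is no ∂_2, so H_1 = Z.

As a check, the Euler characteristic is 4 − 4 = 0, which agrees with 1 − 1 = 0.
(K is a triangulation of the circle S^1.)

H_0 ≅ Z,  H_1 ≅ Z.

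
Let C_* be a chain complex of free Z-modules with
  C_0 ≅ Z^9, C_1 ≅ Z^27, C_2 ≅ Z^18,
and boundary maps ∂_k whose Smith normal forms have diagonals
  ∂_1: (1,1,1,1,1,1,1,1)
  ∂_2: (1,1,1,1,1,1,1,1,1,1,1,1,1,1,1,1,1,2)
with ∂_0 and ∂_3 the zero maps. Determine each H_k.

H_0 ≅ Z,  H_1 ≅ Z ⊕ Z/2,  H_2 = 0.

H_0: b_0 = 9 − 0 − 8 = 1; torsion from ∂_1 factors > 1: none. So H_0 ≅ Z.
H_1: b_1 = 27 − 8 − 18 = 1; torsion from ∂_2 factors > 1: [2]. So H_1 ≅ Z ⊕ Z/2.
H_2: b_2 = 18 − 18 − 0 = 0; torsion from ∂_3 factors > 1: none. So H_2 ≅ 0.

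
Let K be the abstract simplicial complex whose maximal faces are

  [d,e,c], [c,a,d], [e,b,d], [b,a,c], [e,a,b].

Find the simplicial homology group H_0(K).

Fix the vertex order a < b < c < d < e and write every simplex with vertices in increasing order. Then dim K = 2 and the simplices of K are:

  0-simplices (5): a, b, c, d, e
  1-simplices (10): ab, ac, ad, ae, bc, bd, be, cd, ce, de
  2-simplices (5): abc, abe, acd, bde, cde

giving chain groups C_0 ≅ Z^5, C_1 ≅ Z^10, C_2 ≅ Z^5.

Boundary ∂_1: C_1 → C_0 maps an edge to its endpoints' difference, ∂[p,q] = q − p.
The 5×10 boundary matrix has rank 4 and Smith normal form diag(1,1,1,1).

Boundary ∂_2: C_2 → C_1 maps a triangle to the signed sum of its edges. For instance
  ∂cde = de − ce + cd,
  ∂acd = cd − ad + ac.
As a 10×5 matrix over Z this has rank 5, with invariant factors (1,1,1,1,1).

Reading off H_k = ker ∂_k / im ∂_{k+1}:

  H_0: rank C_0 − rank ∂_1 = 5 − 4 = 1, and the invariant factors of ∂_1 are all 1, so H_0 ≅ Z.

H_0 = Z.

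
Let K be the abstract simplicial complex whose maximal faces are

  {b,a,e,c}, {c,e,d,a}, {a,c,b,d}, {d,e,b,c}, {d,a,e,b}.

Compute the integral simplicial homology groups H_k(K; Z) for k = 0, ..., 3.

We work with the vertex ordering a < b < c < d < e. The simplices of K, each written with vertices in increasing order, are:

  0-simplices (5): a, b, c, d, e
  1-simplices (10): ab, ac, ad, ae, bc, bd, be, cd, ce, de
  2-simplices (10): abc, abd, abe, acd, ace, ade, bcd, bce, bde, cde
  3-simplices (5): abcd, abce, abde, acde, bcde

so the chain groups are C_0 ≅ Z^5, C_1 ≅ Z^10, C_2 ≅ Z^10, C_3 ≅ Z^5.

Boundary ∂_1: C_1 → C_0 sends each edge [p,q] (with p < q) to q − p. For instance
  ∂ae = e − a.
The resulting 5×10 matrix has rank 4, and its Smith normal form has invariant factors (1,1,1,1).

Boundary ∂_2: C_2 → C_1 sends each 2-simplex [p,q,r] to [q,r] − [p,r] + [p,q]. For instance
  ∂acd = cd − ad + ac,
  ∂abc = bc − ac + ab.
The 10×10 boundary matrix has rank 6 and Smith normal form diag(1,1,1,1,1,1).

Boundary ∂_3: C_3 → C_2 sends each 3-simplex σ to the alternating sum Σ_i (−1)^i (σ with its i-th vertex removed). For instance
  ∂abce = bce − ace + abe − abc,
  ∂abcd = bcd − acd + abd − abc.
As a 10×5 matrix over Z this has rank 4, with invariant factors (1,1,1,1).

Now H_k = ker ∂_k / im ∂_{k+1}, so:

  H_0: rank C_0 − rank ∂_1 = 5 − 4 = 1, and the invariant factors of ∂_1 are all 1, so H_0 = Z.
  H_1: rank ker ∂_1 − rank ∂_2 = (10 − 4) − 6 = 0, and the invariant factors of ∂_2 are all 1, so H_1 = 0.
  H_2: rank ker ∂_2 − rank ∂_3 = (10 − 6) − 4 = 0, and the invariant factors of ∂_3 are all 1, so H_2 = 0.
  H_3: rank ker ∂_3 − rank ∂_4 = (5 − 4) − 0 = 1, and there is no ∂_4, so H_3 = Z.

H_0 = Z,  H_1 = 0,  H_2 = 0,  H_3 = Z.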